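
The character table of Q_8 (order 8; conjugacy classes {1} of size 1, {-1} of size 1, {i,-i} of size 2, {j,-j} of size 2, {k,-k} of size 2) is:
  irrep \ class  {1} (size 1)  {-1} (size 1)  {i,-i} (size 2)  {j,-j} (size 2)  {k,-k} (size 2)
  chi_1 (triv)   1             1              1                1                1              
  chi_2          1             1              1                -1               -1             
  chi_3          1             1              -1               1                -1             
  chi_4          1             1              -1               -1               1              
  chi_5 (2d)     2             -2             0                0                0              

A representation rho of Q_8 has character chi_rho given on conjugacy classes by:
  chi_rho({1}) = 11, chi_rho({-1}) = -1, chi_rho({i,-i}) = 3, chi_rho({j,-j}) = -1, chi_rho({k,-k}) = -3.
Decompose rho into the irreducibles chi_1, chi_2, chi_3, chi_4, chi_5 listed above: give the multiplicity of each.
Multiplicities: chi_1: 1, chi_2: 3, chi_3: 1, chi_4: 0, chi_5: 3.

Solution. Use <chi_rho, chi> = (1/|G|) sum_C |C| * chi_rho(C) * conj(chi(C)) with |G| = 8 for each irreducible chi in the table:
  <chi_rho, chi_1> = (1/8)[1*(11)*conj(1) + 1*(-1)*conj(1) + 2*(3)*conj(1) + 2*(-1)*conj(1) + 2*(-3)*conj(1)]
      = (1/8)[(11) + (-1) + (6) + (-2) + (-6)] = 8/8 = 1
  <chi_rho, chi_2> = (1/8)[1*(11)*conj(1) + 1*(-1)*conj(1) + 2*(3)*conj(1) + 2*(-1)*conj(-1) + 2*(-3)*conj(-1)]
      = (1/8)[(11) + (-1) + (6) + (2) + (6)] = 24/8 = 3
  <chi_rho, chi_3> = (1/8)[1*(11)*conj(1) + 1*(-1)*conj(1) + 2*(3)*conj(-1) + 2*(-1)*conj(1) + 2*(-3)*conj(-1)]
      = (1/8)[(11) + (-1) + (-6) + (-2) + (6)] = 8/8 = 1
  <chi_rho, chi_4> = (1/8)[1*(11)*conj(1) + 1*(-1)*conj(1) + 2*(3)*conj(-1) + 2*(-1)*conj(-1) + 2*(-3)*conj(1)]
      = (1/8)[(11) + (-1) + (-6) + (2) + (-6)] = 0/8 = 0
  <chi_rho, chi_5> = (1/8)[1*(11)*conj(2) + 1*(-1)*conj(-2) + 2*(3)*conj(0) + 2*(-1)*conj(0) + 2*(-3)*conj(0)]
      = (1/8)[(22) + (2) + (0) + (0) + (0)] = 24/8 = 3
Dimension check: dim(rho) = sum (mult * dim) = 1*1 + 3*1 + 1*1 + 0*1 + 3*2 = 11 = chi_rho(e) = 11.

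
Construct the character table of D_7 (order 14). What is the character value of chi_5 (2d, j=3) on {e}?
Conjugacy classes: {e} of size 1, {r^1, r^6} of size 2, {r^2, r^5} of size 2, {r^3, r^4} of size 2, {s, sr, ..., sr^6} of size 7.
Character table:
  irrep \ class              {e} (size 1)  {r^1, r^6} (size 2)  {r^2, r^5} (size 2)  {r^3, r^4} (size 2)  {s, sr, ..., sr^6} (size 7)
  chi_1 (triv)               1             1                    1                    1                    1                          
  chi_2 (sign: r->1, s->-1)  1             1                    1                    1                    -1                         
  chi_3 (2d, j=1)            2             2*cos(2*pi/7)        -2*cos(3*pi/7)       -2*cos(pi/7)         0                          
  chi_4 (2d, j=2)            2             -2*cos(3*pi/7)       -2*cos(pi/7)         2*cos(2*pi/7)        0                          
  chi_5 (2d, j=3)            2             -2*cos(pi/7)         2*cos(2*pi/7)        -2*cos(3*pi/7)       0                          

Spot check: chi_5 (2d, j=3) on {e} = 2.

D_7 has order 2*7 = 14 with 5 conjugacy classes, hence 5 irreducibles. Sum of squared dims 1 + 1 + 4 + 4 + 4 = 14 = |G|. Linear characters come from the abelianisation; the 2-dimensional irreps have character r^k -> 2*cos(2*pi*j*k/7), reflections -> 0.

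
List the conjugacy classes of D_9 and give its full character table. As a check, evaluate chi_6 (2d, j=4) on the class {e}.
Conjugacy classes: {e} of size 1, {r^1, r^8} of size 2, {r^2, r^7} of size 2, {r^3, r^6} of size 2, {r^4, r^5} of size 2, {s, sr, ..., sr^8} of size 9.
Character table:
  irrep \ class              {e} (size 1)  {r^1, r^8} (size 2)  {r^2, r^7} (size 2)  {r^3, r^6} (size 2)  {r^4, r^5} (size 2)  {s, sr, ..., sr^8} (size 9)
  chi_1 (triv)               1             1                    1                    1                    1                    1                          
  chi_2 (sign: r->1, s->-1)  1             1                    1                    1                    1                    -1                         
  chi_3 (2d, j=1)            2             2*cos(2*pi/9)        2*cos(4*pi/9)        -1                   -2*cos(pi/9)         0                          
  chi_4 (2d, j=2)            2             2*cos(4*pi/9)        -2*cos(pi/9)         -1                   2*cos(2*pi/9)        0                          
  chi_5 (2d, j=3)            2             -1                   -1                   2                    -1                   0                          
  chi_6 (2d, j=4)            2             -2*cos(pi/9)         2*cos(2*pi/9)        -1                   2*cos(4*pi/9)        0                          

Spot check: chi_6 (2d, j=4) on {e} = 2.

Justification: D_9 has order 2*9 = 18 with 6 conjugacy classes, hence 6 irreducibles. Sum of squared dims 1 + 1 + 4 + 4 + 4 + 4 = 18 = |G|. Linear characters come from the abelianisation; the 2-dimensional irreps have character r^k -> 2*cos(2*pi*j*k/9), reflections -> 0.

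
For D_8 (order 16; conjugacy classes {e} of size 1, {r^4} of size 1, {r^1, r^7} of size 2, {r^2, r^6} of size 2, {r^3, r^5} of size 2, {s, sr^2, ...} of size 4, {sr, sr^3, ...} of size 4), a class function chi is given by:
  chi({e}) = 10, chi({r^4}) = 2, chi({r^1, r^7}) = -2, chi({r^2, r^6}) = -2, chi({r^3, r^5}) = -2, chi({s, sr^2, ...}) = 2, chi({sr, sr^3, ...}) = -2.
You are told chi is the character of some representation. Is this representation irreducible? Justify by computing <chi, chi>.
Not irreducible (reducible): <chi, chi> = 10 > 1.

Justification: <chi, chi> = (1/|G|) sum_C |C| * |chi(C)|^2 = (1/16)[1*|10|^2 + 1*|2|^2 + 2*|-2|^2 + 2*|-2|^2 + 2*|-2|^2 + 4*|2|^2 + 4*|-2|^2]
  = (1/16)[(100) + (4) + (8) + (8) + (8) + (16) + (16)] = 160/16 = 10.
A character is irreducible iff <chi, chi> = 1, so this representation is reducible.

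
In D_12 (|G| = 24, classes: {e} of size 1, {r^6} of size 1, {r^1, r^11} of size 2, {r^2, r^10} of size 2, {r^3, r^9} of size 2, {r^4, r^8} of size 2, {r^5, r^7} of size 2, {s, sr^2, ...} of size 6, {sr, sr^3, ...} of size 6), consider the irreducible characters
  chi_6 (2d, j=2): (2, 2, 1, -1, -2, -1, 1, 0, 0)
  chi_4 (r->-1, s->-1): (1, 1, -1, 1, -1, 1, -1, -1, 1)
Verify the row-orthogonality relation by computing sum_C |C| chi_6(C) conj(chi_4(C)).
Sum = 0; so <chi_6, chi_4> = 0 (distinct irreducibles are orthogonal).

Argument: Compute term by term over conjugacy classes (|C| * chi_6(C) * conj(chi_4(C))):
  1*(2)*conj(1) + 1*(2)*conj(1) + 2*(1)*conj(-1) + 2*(-1)*conj(1) + 2*(-2)*conj(-1) + 2*(-1)*conj(1) + 2*(1)*conj(-1) + 6*(0)*conj(-1) + 6*(0)*conj(1)
  = (2) + (2) + (-2) + (-2) + (4) + (-2) + (-2) + (0) + (0)
  = 0.
Dividing by |G| = 24 gives 0/24 = 0, matching the row-orthogonality relation <chi_6, chi_4> = [chi_6 = chi_4].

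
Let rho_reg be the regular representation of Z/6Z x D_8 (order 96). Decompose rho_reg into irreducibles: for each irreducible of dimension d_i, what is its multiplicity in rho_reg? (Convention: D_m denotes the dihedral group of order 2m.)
Each irreducible V_i of dimension d_i appears with multiplicity d_i, i.e. rho_reg = (direct sum over all irreducibles V_i) d_i V_i. The irreducible dimensions for Z/6Z x D_8 are 1, 1, 1, 1, 1, 1, 1, 1, 1, 1, 1, 1, 1, 1, 1, 1, 1, 1, 1, 1, 1, 1, 1, 1, 2, 2, 2, 2, 2, 2, 2, 2, 2, 2, 2, 2, 2, 2, 2, 2, 2, 2: 24 irreducibles of dimension 1, each with multiplicity 1; 18 irreducibles of dimension 2, each with multiplicity 2. Total dimension 24*1*1 + 18*2*2 = 96 = |G|.

Explanation: General theorem: in the regular representation of a finite group G, each irreducible appears with multiplicity equal to its dimension. Check: dim(rho_reg) = sum d_i^2 = 1 + 1 + 1 + 1 + 1 + 1 + 1 + 1 + 1 + 1 + 1 + 1 + 1 + 1 + 1 + 1 + 1 + 1 + 1 + 1 + 1 + 1 + 1 + 1 + 4 + 4 + 4 + 4 + 4 + 4 + 4 + 4 + 4 + 4 + 4 + 4 + 4 + 4 + 4 + 4 + 4 + 4 = 96 = |G|.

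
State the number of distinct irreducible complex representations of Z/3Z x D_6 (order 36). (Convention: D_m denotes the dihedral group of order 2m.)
18

Details: The number of irreducible complex representations of a finite group equals its number of conjugacy classes. For a direct product, #classes(G x H) = #classes(G) * #classes(H). Z/3Z has 3 classes (abelian), D_6 has 6 classes, so 3 * 6 = 18, so Z/3Z x D_6 (order 36) has exactly 18 irreducible complex representations.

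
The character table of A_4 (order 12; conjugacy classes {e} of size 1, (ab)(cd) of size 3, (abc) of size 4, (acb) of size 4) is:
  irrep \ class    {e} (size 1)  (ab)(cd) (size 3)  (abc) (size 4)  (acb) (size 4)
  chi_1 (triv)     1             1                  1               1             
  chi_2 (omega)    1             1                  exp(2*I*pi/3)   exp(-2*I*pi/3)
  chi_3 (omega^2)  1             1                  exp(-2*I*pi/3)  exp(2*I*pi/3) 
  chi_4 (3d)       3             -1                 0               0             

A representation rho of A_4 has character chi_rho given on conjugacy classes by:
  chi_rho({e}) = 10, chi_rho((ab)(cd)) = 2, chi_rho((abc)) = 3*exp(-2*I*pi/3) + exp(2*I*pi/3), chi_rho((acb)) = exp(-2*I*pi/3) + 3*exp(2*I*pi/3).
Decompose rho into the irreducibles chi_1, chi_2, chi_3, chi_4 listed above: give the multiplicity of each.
Multiplicities: chi_1: 0, chi_2: 1, chi_3: 3, chi_4: 2.

Use <chi_rho, chi> = (1/|G|) sum_C |C| * chi_rho(C) * conj(chi(C)) with |G| = 12 for each irreducible chi in the table:
  <chi_rho, chi_1> = (1/12)[1*(10)*conj(1) + 3*(2)*conj(1) + 4*(3*exp(-2*I*pi/3) + exp(2*I*pi/3))*conj(1) + 4*(exp(-2*I*pi/3) + 3*exp(2*I*pi/3))*conj(1)]
      = (1/12)[(10) + (6) + (12*exp(-2*I*pi/3) + 4*exp(2*I*pi/3)) + (4*exp(-2*I*pi/3) + 12*exp(2*I*pi/3))] = 0/12 = 0
  <chi_rho, chi_2> = (1/12)[1*(10)*conj(1) + 3*(2)*conj(1) + 4*(3*exp(-2*I*pi/3) + exp(2*I*pi/3))*conj(exp(2*I*pi/3)) + 4*(exp(-2*I*pi/3) + 3*exp(2*I*pi/3))*conj(exp(-2*I*pi/3))]
      = (1/12)[(10) + (6) + (4 + 12*exp(2*I*pi/3)) + (4 + 12*exp(-2*I*pi/3))] = 12/12 = 1
  <chi_rho, chi_3> = (1/12)[1*(10)*conj(1) + 3*(2)*conj(1) + 4*(3*exp(-2*I*pi/3) + exp(2*I*pi/3))*conj(exp(-2*I*pi/3)) + 4*(exp(-2*I*pi/3) + 3*exp(2*I*pi/3))*conj(exp(2*I*pi/3))]
      = (1/12)[(10) + (6) + (12 + 4*exp(-2*I*pi/3)) + (12 + 4*exp(2*I*pi/3))] = 36/12 = 3
  <chi_rho, chi_4> = (1/12)[1*(10)*conj(3) + 3*(2)*conj(-1) + 4*(3*exp(-2*I*pi/3) + exp(2*I*pi/3))*conj(0) + 4*(exp(-2*I*pi/3) + 3*exp(2*I*pi/3))*conj(0)]
      = (1/12)[(30) + (-6) + (0) + (0)] = 24/12 = 2
(Exp terms are combined using exp(i*s)*conj(exp(i*t)) = exp(i*(s-t)), and sums of them are collapsed using the identity that for every m > 1 the m distinct m-th roots of unity sum to 0, e.g. 1 + exp(2*I*pi/3) + exp(-2*I*pi/3) = 0.)
Dimension check: dim(rho) = sum (mult * dim) = 0*1 + 1*1 + 3*1 + 2*3 = 10 = chi_rho(e) = 10.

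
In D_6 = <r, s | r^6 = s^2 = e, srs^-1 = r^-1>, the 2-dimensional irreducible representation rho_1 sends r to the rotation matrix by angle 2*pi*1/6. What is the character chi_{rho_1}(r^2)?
chi_{rho_1}(r^2) = 2*cos(2*pi*1*2/6) = -1

Derivation: rho_1(r^2) is rotation by angle 2*pi*1*2/6, whose trace is 2*cos(2*pi*1*2/6) = -1.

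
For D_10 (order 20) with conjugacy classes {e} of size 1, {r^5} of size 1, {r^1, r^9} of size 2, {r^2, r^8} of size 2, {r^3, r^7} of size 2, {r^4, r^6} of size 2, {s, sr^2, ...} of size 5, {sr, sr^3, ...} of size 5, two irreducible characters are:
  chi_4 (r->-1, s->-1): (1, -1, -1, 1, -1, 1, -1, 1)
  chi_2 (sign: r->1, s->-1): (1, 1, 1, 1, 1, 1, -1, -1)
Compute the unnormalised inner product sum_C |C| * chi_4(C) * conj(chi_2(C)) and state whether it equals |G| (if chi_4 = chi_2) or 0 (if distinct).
Sum = 0; so <chi_4, chi_2> = 0 (distinct irreducibles are orthogonal).

Derivation: Compute term by term over conjugacy classes (|C| * chi_4(C) * conj(chi_2(C))):
  1*(1)*conj(1) + 1*(-1)*conj(1) + 2*(-1)*conj(1) + 2*(1)*conj(1) + 2*(-1)*conj(1) + 2*(1)*conj(1) + 5*(-1)*conj(-1) + 5*(1)*conj(-1)
  = (1) + (-1) + (-2) + (2) + (-2) + (2) + (5) + (-5)
  = 0.
Dividing by |G| = 20 gives 0/20 = 0, matching the row-orthogonality relation <chi_4, chi_2> = [chi_4 = chi_2].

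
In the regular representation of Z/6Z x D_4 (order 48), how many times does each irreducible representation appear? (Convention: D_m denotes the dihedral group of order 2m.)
Each irreducible V_i of dimension d_i appears with multiplicity d_i, i.e. rho_reg = (direct sum over all irreducibles V_i) d_i V_i. The irreducible dimensions for Z/6Z x D_4 are 1, 1, 1, 1, 1, 1, 1, 1, 1, 1, 1, 1, 1, 1, 1, 1, 1, 1, 1, 1, 1, 1, 1, 1, 2, 2, 2, 2, 2, 2: 24 irreducibles of dimension 1, each with multiplicity 1; 6 irreducibles of dimension 2, each with multiplicity 2. Total dimension 24*1*1 + 6*2*2 = 48 = |G|.

Details: General theorem: in the regular representation of a finite group G, each irreducible appears with multiplicity equal to its dimension. Check: dim(rho_reg) = sum d_i^2 = 1 + 1 + 1 + 1 + 1 + 1 + 1 + 1 + 1 + 1 + 1 + 1 + 1 + 1 + 1 + 1 + 1 + 1 + 1 + 1 + 1 + 1 + 1 + 1 + 4 + 4 + 4 + 4 + 4 + 4 = 48 = |G|.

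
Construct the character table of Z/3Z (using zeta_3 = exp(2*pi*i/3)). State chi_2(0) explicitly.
Character table of Z/3Z (irreps indexed chi_0,...,chi_2 with chi_k(m) = zeta_3^(k*m), zeta_3 = exp(2*pi*i/3)):
  irrep \ class  {0} (size 1)  {1} (size 1)    {2} (size 1)  
  chi_0          1             1               1             
  chi_1          1             exp(2*I*pi/3)   exp(-2*I*pi/3)
  chi_2          1             exp(-2*I*pi/3)  exp(2*I*pi/3) 

Spot check: chi_2(0) = zeta_3^(2*0) = zeta_3^0 = 1.

Reasoning: Z/3Z is abelian, so all 3 irreducible complex representations are 1-dimensional. They are given by chi_k(m) = zeta_3^(k*m) for k = 0,...,2. Row orthogonality: sum_m chi_k(m) conj(chi_l(m)) = 3 * [k = l].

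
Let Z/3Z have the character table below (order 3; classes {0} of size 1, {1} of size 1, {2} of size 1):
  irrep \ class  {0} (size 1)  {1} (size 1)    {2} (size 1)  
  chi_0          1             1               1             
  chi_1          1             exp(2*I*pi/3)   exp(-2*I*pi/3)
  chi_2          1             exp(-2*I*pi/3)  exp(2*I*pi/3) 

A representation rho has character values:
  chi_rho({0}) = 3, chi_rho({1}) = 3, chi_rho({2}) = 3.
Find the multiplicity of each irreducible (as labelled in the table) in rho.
Multiplicities: chi_0: 3, chi_1: 0, chi_2: 0.

Why: Use <chi_rho, chi> = (1/|G|) sum_C |C| * chi_rho(C) * conj(chi(C)) with |G| = 3 for each irreducible chi in the table:
  <chi_rho, chi_0> = (1/3)[1*(3)*conj(1) + 1*(3)*conj(1) + 1*(3)*conj(1)]
      = (1/3)[(3) + (3) + (3)] = 9/3 = 3
  <chi_rho, chi_1> = (1/3)[1*(3)*conj(1) + 1*(3)*conj(exp(2*I*pi/3)) + 1*(3)*conj(exp(-2*I*pi/3))]
      = (1/3)[(3) + (3*exp(-2*I*pi/3)) + (3*exp(2*I*pi/3))] = 0/3 = 0
  <chi_rho, chi_2> = (1/3)[1*(3)*conj(1) + 1*(3)*conj(exp(-2*I*pi/3)) + 1*(3)*conj(exp(2*I*pi/3))]
      = (1/3)[(3) + (3*exp(2*I*pi/3)) + (3*exp(-2*I*pi/3))] = 0/3 = 0
(Exp terms are combined using exp(i*s)*conj(exp(i*t)) = exp(i*(s-t)), and sums of them are collapsed using the identity that for every m > 1 the m distinct m-th roots of unity sum to 0, e.g. 1 + exp(2*I*pi/3) + exp(-2*I*pi/3) = 0.)
Dimension check: dim(rho) = sum (mult * dim) = 3*1 + 0*1 + 0*1 = 3 = chi_rho(e) = 3.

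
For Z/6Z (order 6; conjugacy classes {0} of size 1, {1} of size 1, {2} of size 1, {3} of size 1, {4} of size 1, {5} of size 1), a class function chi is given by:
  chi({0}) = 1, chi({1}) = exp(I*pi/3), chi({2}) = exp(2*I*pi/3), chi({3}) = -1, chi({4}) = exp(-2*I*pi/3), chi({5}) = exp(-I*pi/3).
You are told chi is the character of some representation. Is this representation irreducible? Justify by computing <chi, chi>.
Irreducible: <chi, chi> = 1.

Reasoning: <chi, chi> = (1/|G|) sum_C |C| * |chi(C)|^2 = (1/6)[1*|1|^2 + 1*|exp(I*pi/3)|^2 + 1*|exp(2*I*pi/3)|^2 + 1*|-1|^2 + 1*|exp(-2*I*pi/3)|^2 + 1*|exp(-I*pi/3)|^2]
  = (1/6)[(1) + (1) + (1) + (1) + (1) + (1)] = 6/6 = 1.
(Exp terms are combined using exp(i*s)*conj(exp(i*t)) = exp(i*(s-t)), and sums of them are collapsed using the identity that for every m > 1 the m distinct m-th roots of unity sum to 0, e.g. 1 + exp(2*I*pi/3) + exp(-2*I*pi/3) = 0.)
A character is irreducible iff <chi, chi> = 1, so this representation is irreducible.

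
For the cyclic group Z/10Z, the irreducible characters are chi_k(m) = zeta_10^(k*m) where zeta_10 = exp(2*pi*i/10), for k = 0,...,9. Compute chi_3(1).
chi_3(1) = zeta_10^3 = exp(3*I*pi/5)

Argument: chi_3(1) = zeta_10^(3*1) = zeta_10^3. Since zeta_10^10 = 1, this equals zeta_10^3 = exp(2*pi*i*3/10) = exp(3*I*pi/5).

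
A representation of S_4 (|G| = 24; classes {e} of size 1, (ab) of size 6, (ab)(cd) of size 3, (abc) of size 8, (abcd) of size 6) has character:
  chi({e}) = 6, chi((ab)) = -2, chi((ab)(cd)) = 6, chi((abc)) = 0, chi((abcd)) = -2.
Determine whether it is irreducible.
Not irreducible (reducible): <chi, chi> = 8 > 1.

Argument: <chi, chi> = (1/|G|) sum_C |C| * |chi(C)|^2 = (1/24)[1*|6|^2 + 6*|-2|^2 + 3*|6|^2 + 8*|0|^2 + 6*|-2|^2]
  = (1/24)[(36) + (24) + (108) + (0) + (24)] = 192/24 = 8.
A character is irreducible iff <chi, chi> = 1, so this representation is reducible.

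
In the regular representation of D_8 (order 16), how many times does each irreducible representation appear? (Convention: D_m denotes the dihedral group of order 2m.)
Each irreducible V_i of dimension d_i appears with multiplicity d_i, i.e. rho_reg = (direct sum over all irreducibles V_i) d_i V_i. The irreducible dimensions for D_8 are 1, 1, 1, 1, 2, 2, 2: 4 irreducibles of dimension 1, each with multiplicity 1; 3 irreducibles of dimension 2, each with multiplicity 2. Total dimension 4*1*1 + 3*2*2 = 16 = |G|.

Derivation: General theorem: in the regular representation of a finite group G, each irreducible appears with multiplicity equal to its dimension. Check: dim(rho_reg) = sum d_i^2 = 1 + 1 + 1 + 1 + 4 + 4 + 4 = 16 = |G|.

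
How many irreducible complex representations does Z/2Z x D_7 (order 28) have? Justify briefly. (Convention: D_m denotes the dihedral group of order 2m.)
10

Justification: The number of irreducible complex representations of a finite group equals its number of conjugacy classes. For a direct product, #classes(G x H) = #classes(G) * #classes(H). Z/2Z has 2 classes (abelian), D_7 has 5 classes, so 2 * 5 = 10, so Z/2Z x D_7 (order 28) has exactly 10 irreducible complex representations.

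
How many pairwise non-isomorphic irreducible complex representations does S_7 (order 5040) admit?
15

Reasoning: The number of irreducible complex representations of a finite group equals its number of conjugacy classes. Conjugacy classes in S_7 correspond to cycle types, i.e. partitions of 7; there are p(7) = 15 of them, so S_7 (order 5040) has exactly 15 irreducible complex representations.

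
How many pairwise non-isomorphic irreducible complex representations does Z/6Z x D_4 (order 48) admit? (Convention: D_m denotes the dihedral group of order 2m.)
30

Justification: The number of irreducible complex representations of a finite group equals its number of conjugacy classes. For a direct product, #classes(G x H) = #classes(G) * #classes(H). Z/6Z has 6 classes (abelian), D_4 has 5 classes, so 6 * 5 = 30, so Z/6Z x D_4 (order 48) has exactly 30 irreducible complex representations.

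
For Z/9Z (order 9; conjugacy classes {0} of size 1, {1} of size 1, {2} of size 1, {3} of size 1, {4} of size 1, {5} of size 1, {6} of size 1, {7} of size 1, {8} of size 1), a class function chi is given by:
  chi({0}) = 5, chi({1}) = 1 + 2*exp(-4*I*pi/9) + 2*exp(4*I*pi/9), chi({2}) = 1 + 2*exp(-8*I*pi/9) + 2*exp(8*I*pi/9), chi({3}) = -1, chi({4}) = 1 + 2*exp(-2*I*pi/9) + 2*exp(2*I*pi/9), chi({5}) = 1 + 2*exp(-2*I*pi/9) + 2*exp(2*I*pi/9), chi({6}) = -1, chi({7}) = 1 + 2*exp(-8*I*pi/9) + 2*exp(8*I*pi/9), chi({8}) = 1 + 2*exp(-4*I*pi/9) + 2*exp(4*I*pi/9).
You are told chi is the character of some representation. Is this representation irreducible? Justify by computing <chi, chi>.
Not irreducible (reducible): <chi, chi> = 9 > 1.

Solution. <chi, chi> = (1/|G|) sum_C |C| * |chi(C)|^2 = (1/9)[1*|5|^2 + 1*|1 + 2*exp(-4*I*pi/9) + 2*exp(4*I*pi/9)|^2 + 1*|1 + 2*exp(-8*I*pi/9) + 2*exp(8*I*pi/9)|^2 + 1*|-1|^2 + 1*|1 + 2*exp(-2*I*pi/9) + 2*exp(2*I*pi/9)|^2 + 1*|1 + 2*exp(-2*I*pi/9) + 2*exp(2*I*pi/9)|^2 + 1*|-1|^2 + 1*|1 + 2*exp(-8*I*pi/9) + 2*exp(8*I*pi/9)|^2 + 1*|1 + 2*exp(-4*I*pi/9) + 2*exp(4*I*pi/9)|^2]
  = (1/9)[(25) + (9 + 4*exp(-4*I*pi/9) + 4*exp(-8*I*pi/9) + 4*exp(8*I*pi/9) + 4*exp(4*I*pi/9)) + (9 + 4*exp(-2*I*pi/9) + 4*exp(-8*I*pi/9) + 4*exp(8*I*pi/9) + 4*exp(2*I*pi/9)) + (1) + (9 + 4*exp(-4*I*pi/9) + 4*exp(-2*I*pi/9) + 4*exp(2*I*pi/9) + 4*exp(4*I*pi/9)) + (9 + 4*exp(-4*I*pi/9) + 4*exp(-2*I*pi/9) + 4*exp(2*I*pi/9) + 4*exp(4*I*pi/9)) + (1) + (9 + 4*exp(-2*I*pi/9) + 4*exp(-8*I*pi/9) + 4*exp(8*I*pi/9) + 4*exp(2*I*pi/9)) + (9 + 4*exp(-4*I*pi/9) + 4*exp(-8*I*pi/9) + 4*exp(8*I*pi/9) + 4*exp(4*I*pi/9))] = 81/9 = 9.
(Exp terms are combined using exp(i*s)*conj(exp(i*t)) = exp(i*(s-t)), and sums of them are collapsed using the identity that for every m > 1 the m distinct m-th roots of unity sum to 0, e.g. 1 + exp(2*I*pi/3) + exp(-2*I*pi/3) = 0.)
A character is irreducible iff <chi, chi> = 1, so this representation is reducible.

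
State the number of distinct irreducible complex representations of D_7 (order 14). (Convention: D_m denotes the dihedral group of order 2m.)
5

Derivation: The number of irreducible complex representations of a finite group equals its number of conjugacy classes. D_7 has 5 conjugacy classes ((n+3)/2 for n odd), so D_7 (order 14) has exactly 5 irreducible complex representations.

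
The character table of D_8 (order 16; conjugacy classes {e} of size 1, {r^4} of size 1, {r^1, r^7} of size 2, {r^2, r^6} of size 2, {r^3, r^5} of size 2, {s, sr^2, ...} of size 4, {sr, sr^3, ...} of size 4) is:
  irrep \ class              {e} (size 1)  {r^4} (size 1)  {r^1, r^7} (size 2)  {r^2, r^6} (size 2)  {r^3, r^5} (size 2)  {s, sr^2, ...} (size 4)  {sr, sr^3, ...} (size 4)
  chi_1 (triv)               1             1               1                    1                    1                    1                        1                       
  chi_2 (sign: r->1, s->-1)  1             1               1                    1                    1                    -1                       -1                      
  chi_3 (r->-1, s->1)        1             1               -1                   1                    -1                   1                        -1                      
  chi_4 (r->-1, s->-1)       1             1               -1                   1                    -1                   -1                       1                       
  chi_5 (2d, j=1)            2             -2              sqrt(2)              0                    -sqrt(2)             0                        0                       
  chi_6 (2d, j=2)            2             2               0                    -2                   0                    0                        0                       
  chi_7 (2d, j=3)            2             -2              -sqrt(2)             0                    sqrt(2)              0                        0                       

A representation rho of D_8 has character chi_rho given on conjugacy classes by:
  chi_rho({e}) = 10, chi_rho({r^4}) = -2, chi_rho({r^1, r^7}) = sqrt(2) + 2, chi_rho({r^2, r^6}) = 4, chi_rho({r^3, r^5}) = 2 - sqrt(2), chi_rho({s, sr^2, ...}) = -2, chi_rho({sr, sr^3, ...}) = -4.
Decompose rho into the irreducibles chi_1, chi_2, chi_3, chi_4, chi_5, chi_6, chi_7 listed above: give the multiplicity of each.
Multiplicities: chi_1: 0, chi_2: 3, chi_3: 1, chi_4: 0, chi_5: 2, chi_6: 0, chi_7: 1.

Reasoning: Use <chi_rho, chi> = (1/|G|) sum_C |C| * chi_rho(C) * conj(chi(C)) with |G| = 16 for each irreducible chi in the table:
  <chi_rho, chi_1> = (1/16)[1*(10)*conj(1) + 1*(-2)*conj(1) + 2*(sqrt(2) + 2)*conj(1) + 2*(4)*conj(1) + 2*(2 - sqrt(2))*conj(1) + 4*(-2)*conj(1) + 4*(-4)*conj(1)]
      = (1/16)[(10) + (-2) + (2*sqrt(2) + 4) + (8) + (4 - 2*sqrt(2)) + (-8) + (-16)] = 0/16 = 0
  <chi_rho, chi_2> = (1/16)[1*(10)*conj(1) + 1*(-2)*conj(1) + 2*(sqrt(2) + 2)*conj(1) + 2*(4)*conj(1) + 2*(2 - sqrt(2))*conj(1) + 4*(-2)*conj(-1) + 4*(-4)*conj(-1)]
      = (1/16)[(10) + (-2) + (2*sqrt(2) + 4) + (8) + (4 - 2*sqrt(2)) + (8) + (16)] = 48/16 = 3
  <chi_rho, chi_3> = (1/16)[1*(10)*conj(1) + 1*(-2)*conj(1) + 2*(sqrt(2) + 2)*conj(-1) + 2*(4)*conj(1) + 2*(2 - sqrt(2))*conj(-1) + 4*(-2)*conj(1) + 4*(-4)*conj(-1)]
      = (1/16)[(10) + (-2) + (-4 - 2*sqrt(2)) + (8) + (-4 + 2*sqrt(2)) + (-8) + (16)] = 16/16 = 1
  <chi_rho, chi_4> = (1/16)[1*(10)*conj(1) + 1*(-2)*conj(1) + 2*(sqrt(2) + 2)*conj(-1) + 2*(4)*conj(1) + 2*(2 - sqrt(2))*conj(-1) + 4*(-2)*conj(-1) + 4*(-4)*conj(1)]
      = (1/16)[(10) + (-2) + (-4 - 2*sqrt(2)) + (8) + (-4 + 2*sqrt(2)) + (8) + (-16)] = 0/16 = 0
  <chi_rho, chi_5> = (1/16)[1*(10)*conj(2) + 1*(-2)*conj(-2) + 2*(sqrt(2) + 2)*conj(sqrt(2)) + 2*(4)*conj(0) + 2*(2 - sqrt(2))*conj(-sqrt(2)) + 4*(-2)*conj(0) + 4*(-4)*conj(0)]
      = (1/16)[(20) + (4) + (4 + 4*sqrt(2)) + (0) + (4 - 4*sqrt(2)) + (0) + (0)] = 32/16 = 2
  <chi_rho, chi_6> = (1/16)[1*(10)*conj(2) + 1*(-2)*conj(2) + 2*(sqrt(2) + 2)*conj(0) + 2*(4)*conj(-2) + 2*(2 - sqrt(2))*conj(0) + 4*(-2)*conj(0) + 4*(-4)*conj(0)]
      = (1/16)[(20) + (-4) + (0) + (-16) + (0) + (0) + (0)] = 0/16 = 0
  <chi_rho, chi_7> = (1/16)[1*(10)*conj(2) + 1*(-2)*conj(-2) + 2*(sqrt(2) + 2)*conj(-sqrt(2)) + 2*(4)*conj(0) + 2*(2 - sqrt(2))*conj(sqrt(2)) + 4*(-2)*conj(0) + 4*(-4)*conj(0)]
      = (1/16)[(20) + (4) + (-4*sqrt(2) - 4) + (0) + (-4 + 4*sqrt(2)) + (0) + (0)] = 16/16 = 1
Dimension check: dim(rho) = sum (mult * dim) = 0*1 + 3*1 + 1*1 + 0*1 + 2*2 + 0*2 + 1*2 = 10 = chi_rho(e) = 10.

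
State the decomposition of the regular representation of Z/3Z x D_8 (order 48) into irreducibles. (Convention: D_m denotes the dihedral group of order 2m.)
Each irreducible V_i of dimension d_i appears with multiplicity d_i, i.e. rho_reg = (direct sum over all irreducibles V_i) d_i V_i. The irreducible dimensions for Z/3Z x D_8 are 1, 1, 1, 1, 1, 1, 1, 1, 1, 1, 1, 1, 2, 2, 2, 2, 2, 2, 2, 2, 2: 12 irreducibles of dimension 1, each with multiplicity 1; 9 irreducibles of dimension 2, each with multiplicity 2. Total dimension 12*1*1 + 9*2*2 = 48 = |G|.

Derivation: General theorem: in the regular representation of a finite group G, each irreducible appears with multiplicity equal to its dimension. Check: dim(rho_reg) = sum d_i^2 = 1 + 1 + 1 + 1 + 1 + 1 + 1 + 1 + 1 + 1 + 1 + 1 + 4 + 4 + 4 + 4 + 4 + 4 + 4 + 4 + 4 = 48 = |G|.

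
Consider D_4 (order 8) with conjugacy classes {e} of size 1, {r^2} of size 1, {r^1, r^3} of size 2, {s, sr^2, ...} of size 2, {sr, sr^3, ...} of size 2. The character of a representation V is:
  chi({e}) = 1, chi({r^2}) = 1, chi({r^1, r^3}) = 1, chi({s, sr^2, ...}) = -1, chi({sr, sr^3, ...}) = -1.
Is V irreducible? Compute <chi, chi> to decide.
Irreducible: <chi, chi> = 1.

Justification: <chi, chi> = (1/|G|) sum_C |C| * |chi(C)|^2 = (1/8)[1*|1|^2 + 1*|1|^2 + 2*|1|^2 + 2*|-1|^2 + 2*|-1|^2]
  = (1/8)[(1) + (1) + (2) + (2) + (2)] = 8/8 = 1.
A character is irreducible iff <chi, chi> = 1, so this representation is irreducible.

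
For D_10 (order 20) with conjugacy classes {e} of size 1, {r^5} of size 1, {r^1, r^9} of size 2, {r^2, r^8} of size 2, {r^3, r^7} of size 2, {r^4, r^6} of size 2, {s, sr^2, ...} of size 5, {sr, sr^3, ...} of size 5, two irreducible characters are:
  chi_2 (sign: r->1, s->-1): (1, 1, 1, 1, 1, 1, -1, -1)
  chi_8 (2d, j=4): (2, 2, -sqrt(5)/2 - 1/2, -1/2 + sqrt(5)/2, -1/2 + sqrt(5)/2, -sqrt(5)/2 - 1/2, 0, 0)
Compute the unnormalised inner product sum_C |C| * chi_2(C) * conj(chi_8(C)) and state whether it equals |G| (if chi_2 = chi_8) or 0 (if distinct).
Sum = 0; so <chi_2, chi_8> = 0 (distinct irreducibles are orthogonal).

Why: Compute term by term over conjugacy classes (|C| * chi_2(C) * conj(chi_8(C))):
  1*(1)*conj(2) + 1*(1)*conj(2) + 2*(1)*conj(-sqrt(5)/2 - 1/2) + 2*(1)*conj(-1/2 + sqrt(5)/2) + 2*(1)*conj(-1/2 + sqrt(5)/2) + 2*(1)*conj(-sqrt(5)/2 - 1/2) + 5*(-1)*conj(0) + 5*(-1)*conj(0)
  = (2) + (2) + (-sqrt(5) - 1) + (-1 + sqrt(5)) + (-1 + sqrt(5)) + (-sqrt(5) - 1) + (0) + (0)
  = 0.
Dividing by |G| = 20 gives 0/20 = 0, matching the row-orthogonality relation <chi_2, chi_8> = [chi_2 = chi_8].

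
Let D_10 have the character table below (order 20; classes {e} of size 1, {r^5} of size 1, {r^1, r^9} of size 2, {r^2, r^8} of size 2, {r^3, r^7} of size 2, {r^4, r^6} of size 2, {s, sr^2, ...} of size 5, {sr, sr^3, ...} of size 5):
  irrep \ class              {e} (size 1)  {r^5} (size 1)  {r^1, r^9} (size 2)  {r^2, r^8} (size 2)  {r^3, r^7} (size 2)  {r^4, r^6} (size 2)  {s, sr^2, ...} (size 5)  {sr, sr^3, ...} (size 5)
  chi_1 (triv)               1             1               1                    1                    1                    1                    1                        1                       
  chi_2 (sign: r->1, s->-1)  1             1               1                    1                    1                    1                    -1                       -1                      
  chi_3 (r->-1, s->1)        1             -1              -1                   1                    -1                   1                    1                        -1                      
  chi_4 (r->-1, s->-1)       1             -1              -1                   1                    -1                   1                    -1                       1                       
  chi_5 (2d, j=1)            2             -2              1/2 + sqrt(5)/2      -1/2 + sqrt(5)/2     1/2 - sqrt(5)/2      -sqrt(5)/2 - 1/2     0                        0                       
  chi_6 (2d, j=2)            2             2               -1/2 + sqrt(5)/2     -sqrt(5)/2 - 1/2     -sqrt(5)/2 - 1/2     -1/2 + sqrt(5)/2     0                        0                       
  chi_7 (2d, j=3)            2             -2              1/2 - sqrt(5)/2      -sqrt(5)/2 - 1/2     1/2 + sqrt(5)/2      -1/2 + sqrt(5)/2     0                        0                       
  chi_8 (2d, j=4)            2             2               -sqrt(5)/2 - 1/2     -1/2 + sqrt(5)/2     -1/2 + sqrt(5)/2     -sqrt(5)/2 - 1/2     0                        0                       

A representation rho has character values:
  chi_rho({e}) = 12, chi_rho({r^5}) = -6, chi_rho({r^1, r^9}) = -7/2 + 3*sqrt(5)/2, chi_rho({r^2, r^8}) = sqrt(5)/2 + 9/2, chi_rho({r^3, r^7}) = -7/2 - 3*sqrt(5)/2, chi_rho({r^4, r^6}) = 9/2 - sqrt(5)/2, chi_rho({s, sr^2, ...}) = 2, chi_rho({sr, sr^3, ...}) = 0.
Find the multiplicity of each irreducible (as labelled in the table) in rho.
Multiplicities: chi_1: 1, chi_2: 0, chi_3: 3, chi_4: 2, chi_5: 2, chi_6: 1, chi_7: 0, chi_8: 0.

Proof sketch: Use <chi_rho, chi> = (1/|G|) sum_C |C| * chi_rho(C) * conj(chi(C)) with |G| = 20 for each irreducible chi in the table:
  <chi_rho, chi_1> = (1/20)[1*(12)*conj(1) + 1*(-6)*conj(1) + 2*(-7/2 + 3*sqrt(5)/2)*conj(1) + 2*(sqrt(5)/2 + 9/2)*conj(1) + 2*(-7/2 - 3*sqrt(5)/2)*conj(1) + 2*(9/2 - sqrt(5)/2)*conj(1) + 5*(2)*conj(1) + 5*(0)*conj(1)]
      = (1/20)[(12) + (-6) + (-7 + 3*sqrt(5)) + (sqrt(5) + 9) + (-7 - 3*sqrt(5)) + (9 - sqrt(5)) + (10) + (0)] = 20/20 = 1
  <chi_rho, chi_2> = (1/20)[1*(12)*conj(1) + 1*(-6)*conj(1) + 2*(-7/2 + 3*sqrt(5)/2)*conj(1) + 2*(sqrt(5)/2 + 9/2)*conj(1) + 2*(-7/2 - 3*sqrt(5)/2)*conj(1) + 2*(9/2 - sqrt(5)/2)*conj(1) + 5*(2)*conj(-1) + 5*(0)*conj(-1)]
      = (1/20)[(12) + (-6) + (-7 + 3*sqrt(5)) + (sqrt(5) + 9) + (-7 - 3*sqrt(5)) + (9 - sqrt(5)) + (-10) + (0)] = 0/20 = 0
  <chi_rho, chi_3> = (1/20)[1*(12)*conj(1) + 1*(-6)*conj(-1) + 2*(-7/2 + 3*sqrt(5)/2)*conj(-1) + 2*(sqrt(5)/2 + 9/2)*conj(1) + 2*(-7/2 - 3*sqrt(5)/2)*conj(-1) + 2*(9/2 - sqrt(5)/2)*conj(1) + 5*(2)*conj(1) + 5*(0)*conj(-1)]
      = (1/20)[(12) + (6) + (7 - 3*sqrt(5)) + (sqrt(5) + 9) + (3*sqrt(5) + 7) + (9 - sqrt(5)) + (10) + (0)] = 60/20 = 3
  <chi_rho, chi_4> = (1/20)[1*(12)*conj(1) + 1*(-6)*conj(-1) + 2*(-7/2 + 3*sqrt(5)/2)*conj(-1) + 2*(sqrt(5)/2 + 9/2)*conj(1) + 2*(-7/2 - 3*sqrt(5)/2)*conj(-1) + 2*(9/2 - sqrt(5)/2)*conj(1) + 5*(2)*conj(-1) + 5*(0)*conj(1)]
      = (1/20)[(12) + (6) + (7 - 3*sqrt(5)) + (sqrt(5) + 9) + (3*sqrt(5) + 7) + (9 - sqrt(5)) + (-10) + (0)] = 40/20 = 2
  <chi_rho, chi_5> = (1/20)[1*(12)*conj(2) + 1*(-6)*conj(-2) + 2*(-7/2 + 3*sqrt(5)/2)*conj(1/2 + sqrt(5)/2) + 2*(sqrt(5)/2 + 9/2)*conj(-1/2 + sqrt(5)/2) + 2*(-7/2 - 3*sqrt(5)/2)*conj(1/2 - sqrt(5)/2) + 2*(9/2 - sqrt(5)/2)*conj(-sqrt(5)/2 - 1/2) + 5*(2)*conj(0) + 5*(0)*conj(0)]
      = (1/20)[(24) + (12) + (4 - 2*sqrt(5)) + (-2 + 4*sqrt(5)) + (4 + 2*sqrt(5)) + (-4*sqrt(5) - 2) + (0) + (0)] = 40/20 = 2
  <chi_rho, chi_6> = (1/20)[1*(12)*conj(2) + 1*(-6)*conj(2) + 2*(-7/2 + 3*sqrt(5)/2)*conj(-1/2 + sqrt(5)/2) + 2*(sqrt(5)/2 + 9/2)*conj(-sqrt(5)/2 - 1/2) + 2*(-7/2 - 3*sqrt(5)/2)*conj(-sqrt(5)/2 - 1/2) + 2*(9/2 - sqrt(5)/2)*conj(-1/2 + sqrt(5)/2) + 5*(2)*conj(0) + 5*(0)*conj(0)]
      = (1/20)[(24) + (-12) + (11 - 5*sqrt(5)) + (-5*sqrt(5) - 7) + (11 + 5*sqrt(5)) + (-7 + 5*sqrt(5)) + (0) + (0)] = 20/20 = 1
  <chi_rho, chi_7> = (1/20)[1*(12)*conj(2) + 1*(-6)*conj(-2) + 2*(-7/2 + 3*sqrt(5)/2)*conj(1/2 - sqrt(5)/2) + 2*(sqrt(5)/2 + 9/2)*conj(-sqrt(5)/2 - 1/2) + 2*(-7/2 - 3*sqrt(5)/2)*conj(1/2 + sqrt(5)/2) + 2*(9/2 - sqrt(5)/2)*conj(-1/2 + sqrt(5)/2) + 5*(2)*conj(0) + 5*(0)*conj(0)]
      = (1/20)[(24) + (12) + (-11 + 5*sqrt(5)) + (-5*sqrt(5) - 7) + (-5*sqrt(5) - 11) + (-7 + 5*sqrt(5)) + (0) + (0)] = 0/20 = 0
  <chi_rho, chi_8> = (1/20)[1*(12)*conj(2) + 1*(-6)*conj(2) + 2*(-7/2 + 3*sqrt(5)/2)*conj(-sqrt(5)/2 - 1/2) + 2*(sqrt(5)/2 + 9/2)*conj(-1/2 + sqrt(5)/2) + 2*(-7/2 - 3*sqrt(5)/2)*conj(-1/2 + sqrt(5)/2) + 2*(9/2 - sqrt(5)/2)*conj(-sqrt(5)/2 - 1/2) + 5*(2)*conj(0) + 5*(0)*conj(0)]
      = (1/20)[(24) + (-12) + (-4 + 2*sqrt(5)) + (-2 + 4*sqrt(5)) + (-2*sqrt(5) - 4) + (-4*sqrt(5) - 2) + (0) + (0)] = 0/20 = 0
Dimension check: dim(rho) = sum (mult * dim) = 1*1 + 0*1 + 3*1 + 2*1 + 2*2 + 1*2 + 0*2 + 0*2 = 12 = chi_rho(e) = 12.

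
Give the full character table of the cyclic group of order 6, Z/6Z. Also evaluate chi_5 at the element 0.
Character table of Z/6Z (irreps indexed chi_0,...,chi_5 with chi_k(m) = zeta_6^(k*m), zeta_6 = exp(2*pi*i/6)):
  irrep \ class  {0} (size 1)  {1} (size 1)    {2} (size 1)    {3} (size 1)  {4} (size 1)    {5} (size 1)  
  chi_0          1             1               1               1             1               1             
  chi_1          1             exp(I*pi/3)     exp(2*I*pi/3)   -1            exp(-2*I*pi/3)  exp(-I*pi/3)  
  chi_2          1             exp(2*I*pi/3)   exp(-2*I*pi/3)  1             exp(2*I*pi/3)   exp(-2*I*pi/3)
  chi_3          1             -1              1               -1            1               -1            
  chi_4          1             exp(-2*I*pi/3)  exp(2*I*pi/3)   1             exp(-2*I*pi/3)  exp(2*I*pi/3) 
  chi_5          1             exp(-I*pi/3)    exp(-2*I*pi/3)  -1            exp(2*I*pi/3)   exp(I*pi/3)   

Spot check: chi_5(0) = zeta_6^(5*0) = zeta_6^0 = 1.

Proof sketch: Z/6Z is abelian, so all 6 irreducible complex representations are 1-dimensional. They are given by chi_k(m) = zeta_6^(k*m) for k = 0,...,5. Row orthogonality: sum_m chi_k(m) conj(chi_l(m)) = 6 * [k = l].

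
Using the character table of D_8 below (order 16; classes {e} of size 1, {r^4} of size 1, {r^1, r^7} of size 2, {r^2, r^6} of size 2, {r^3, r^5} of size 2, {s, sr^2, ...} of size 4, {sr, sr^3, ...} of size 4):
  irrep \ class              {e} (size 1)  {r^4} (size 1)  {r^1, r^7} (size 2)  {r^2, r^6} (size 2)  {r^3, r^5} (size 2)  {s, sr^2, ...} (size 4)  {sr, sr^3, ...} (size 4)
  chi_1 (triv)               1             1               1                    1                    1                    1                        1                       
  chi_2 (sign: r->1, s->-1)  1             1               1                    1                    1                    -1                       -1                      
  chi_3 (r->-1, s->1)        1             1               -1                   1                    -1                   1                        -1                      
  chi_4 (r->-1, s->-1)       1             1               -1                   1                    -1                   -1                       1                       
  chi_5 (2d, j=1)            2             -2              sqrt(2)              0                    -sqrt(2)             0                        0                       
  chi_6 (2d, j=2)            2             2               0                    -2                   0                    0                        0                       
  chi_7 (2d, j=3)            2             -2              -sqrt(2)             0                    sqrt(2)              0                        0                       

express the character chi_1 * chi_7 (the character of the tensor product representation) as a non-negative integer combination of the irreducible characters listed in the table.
chi_1 tensor chi_7 = chi_7 (all other irreducibles have multiplicity 0).

Justification: The character of a tensor product is the pointwise product (chi_1 * chi_7)(C) = chi_1(C) * chi_7(C):
  {e}: (1)*(2), {r^4}: (1)*(-2), {r^1, r^7}: (1)*(-sqrt(2)), {r^2, r^6}: (1)*(0), {r^3, r^5}: (1)*(sqrt(2)), {s, sr^2, ...}: (1)*(0), {sr, sr^3, ...}: (1)*(0)
so (chi_1 * chi_7) takes values
  {e} -> 2, {r^4} -> -2, {r^1, r^7} -> -sqrt(2), {r^2, r^6} -> 0, {r^3, r^5} -> sqrt(2), {s, sr^2, ...} -> 0, {sr, sr^3, ...} -> 0.
Now take the inner product of this character with each irreducible chi from the table, <chi_1*chi_7, chi> = (1/16) sum_C |C| (chi_1*chi_7)(C) conj(chi(C)):
  <chi_1*chi_7, chi_1> = (1/16)[1*(2)*conj(1) + 1*(-2)*conj(1) + 2*(-sqrt(2))*conj(1) + 2*(0)*conj(1) + 2*(sqrt(2))*conj(1) + 4*(0)*conj(1) + 4*(0)*conj(1)]
      = (1/16)[(2) + (-2) + (-2*sqrt(2)) + (0) + (2*sqrt(2)) + (0) + (0)] = 0/16 = 0
  <chi_1*chi_7, chi_2> = (1/16)[1*(2)*conj(1) + 1*(-2)*conj(1) + 2*(-sqrt(2))*conj(1) + 2*(0)*conj(1) + 2*(sqrt(2))*conj(1) + 4*(0)*conj(-1) + 4*(0)*conj(-1)]
      = (1/16)[(2) + (-2) + (-2*sqrt(2)) + (0) + (2*sqrt(2)) + (0) + (0)] = 0/16 = 0
  <chi_1*chi_7, chi_3> = (1/16)[1*(2)*conj(1) + 1*(-2)*conj(1) + 2*(-sqrt(2))*conj(-1) + 2*(0)*conj(1) + 2*(sqrt(2))*conj(-1) + 4*(0)*conj(1) + 4*(0)*conj(-1)]
      = (1/16)[(2) + (-2) + (2*sqrt(2)) + (0) + (-2*sqrt(2)) + (0) + (0)] = 0/16 = 0
  <chi_1*chi_7, chi_4> = (1/16)[1*(2)*conj(1) + 1*(-2)*conj(1) + 2*(-sqrt(2))*conj(-1) + 2*(0)*conj(1) + 2*(sqrt(2))*conj(-1) + 4*(0)*conj(-1) + 4*(0)*conj(1)]
      = (1/16)[(2) + (-2) + (2*sqrt(2)) + (0) + (-2*sqrt(2)) + (0) + (0)] = 0/16 = 0
  <chi_1*chi_7, chi_5> = (1/16)[1*(2)*conj(2) + 1*(-2)*conj(-2) + 2*(-sqrt(2))*conj(sqrt(2)) + 2*(0)*conj(0) + 2*(sqrt(2))*conj(-sqrt(2)) + 4*(0)*conj(0) + 4*(0)*conj(0)]
      = (1/16)[(4) + (4) + (-4) + (0) + (-4) + (0) + (0)] = 0/16 = 0
  <chi_1*chi_7, chi_6> = (1/16)[1*(2)*conj(2) + 1*(-2)*conj(2) + 2*(-sqrt(2))*conj(0) + 2*(0)*conj(-2) + 2*(sqrt(2))*conj(0) + 4*(0)*conj(0) + 4*(0)*conj(0)]
      = (1/16)[(4) + (-4) + (0) + (0) + (0) + (0) + (0)] = 0/16 = 0
  <chi_1*chi_7, chi_7> = (1/16)[1*(2)*conj(2) + 1*(-2)*conj(-2) + 2*(-sqrt(2))*conj(-sqrt(2)) + 2*(0)*conj(0) + 2*(sqrt(2))*conj(sqrt(2)) + 4*(0)*conj(0) + 4*(0)*conj(0)]
      = (1/16)[(4) + (4) + (4) + (0) + (4) + (0) + (0)] = 16/16 = 1
Hence the multiplicities are chi_7: 1. Dimension check: dim(chi_1)*dim(chi_7) = 1*2 = 2 and sum (mult * dim) = 1*2 = 2.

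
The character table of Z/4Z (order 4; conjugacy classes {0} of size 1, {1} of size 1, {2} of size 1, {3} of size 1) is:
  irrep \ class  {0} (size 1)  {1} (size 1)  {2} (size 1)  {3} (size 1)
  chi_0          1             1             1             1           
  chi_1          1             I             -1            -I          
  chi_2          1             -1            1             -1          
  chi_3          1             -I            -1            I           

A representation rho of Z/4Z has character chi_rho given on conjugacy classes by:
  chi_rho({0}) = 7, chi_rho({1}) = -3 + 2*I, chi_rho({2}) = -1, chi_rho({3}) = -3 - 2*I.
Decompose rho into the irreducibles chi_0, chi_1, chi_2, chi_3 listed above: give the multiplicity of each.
Multiplicities: chi_0: 0, chi_1: 3, chi_2: 3, chi_3: 1.

Working: Use <chi_rho, chi> = (1/|G|) sum_C |C| * chi_rho(C) * conj(chi(C)) with |G| = 4 for each irreducible chi in the table:
  <chi_rho, chi_0> = (1/4)[1*(7)*conj(1) + 1*(-3 + 2*I)*conj(1) + 1*(-1)*conj(1) + 1*(-3 - 2*I)*conj(1)]
      = (1/4)[(7) + (-3 + 2*I) + (-1) + (-3 - 2*I)] = 0/4 = 0
  <chi_rho, chi_1> = (1/4)[1*(7)*conj(1) + 1*(-3 + 2*I)*conj(I) + 1*(-1)*conj(-1) + 1*(-3 - 2*I)*conj(-I)]
      = (1/4)[(7) + (2 + 3*I) + (1) + (2 - 3*I)] = 12/4 = 3
  <chi_rho, chi_2> = (1/4)[1*(7)*conj(1) + 1*(-3 + 2*I)*conj(-1) + 1*(-1)*conj(1) + 1*(-3 - 2*I)*conj(-1)]
      = (1/4)[(7) + (3 - 2*I) + (-1) + (3 + 2*I)] = 12/4 = 3
  <chi_rho, chi_3> = (1/4)[1*(7)*conj(1) + 1*(-3 + 2*I)*conj(-I) + 1*(-1)*conj(-1) + 1*(-3 - 2*I)*conj(I)]
      = (1/4)[(7) + (-2 - 3*I) + (1) + (-2 + 3*I)] = 4/4 = 1
(Exp terms are combined using exp(i*s)*conj(exp(i*t)) = exp(i*(s-t)), and sums of them are collapsed using the identity that for every m > 1 the m distinct m-th roots of unity sum to 0, e.g. 1 + exp(2*I*pi/3) + exp(-2*I*pi/3) = 0.)
Dimension check: dim(rho) = sum (mult * dim) = 0*1 + 3*1 + 3*1 + 1*1 = 7 = chi_rho(e) = 7.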